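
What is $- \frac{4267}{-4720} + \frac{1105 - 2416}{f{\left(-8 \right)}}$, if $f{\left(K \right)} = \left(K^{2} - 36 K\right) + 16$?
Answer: $- \frac{3137}{1180} \approx -2.6585$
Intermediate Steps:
$f{\left(K \right)} = 16 + K^{2} - 36 K$
$- \frac{4267}{-4720} + \frac{1105 - 2416}{f{\left(-8 \right)}} = - \frac{4267}{-4720} + \frac{1105 - 2416}{16 + \left(-8\right)^{2} - -288} = \left(-4267\right) \left(- \frac{1}{4720}\right) + \frac{1105 - 2416}{16 + 64 + 288} = \frac{4267}{4720} - \frac{1311}{368} = \frac{4267}{4720} - \frac{57}{16} = - \frac{3137}{1180}$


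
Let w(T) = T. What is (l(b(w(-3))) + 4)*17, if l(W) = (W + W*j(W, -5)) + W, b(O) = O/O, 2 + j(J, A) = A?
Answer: -17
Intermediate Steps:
j(J, A) = -2 + A
b(O) = 1
l(W) = -5*W (l(W) = (W + W*(-2 - 5)) + W = (W + W*(-7)) + W = (W - 7*W) + W = -6*W + W = -5*W)
(l(b(w(-3))) + 4)*17 = (-5*1 + 4)*17 = (-5 + 4)*17 = -1*17 = -17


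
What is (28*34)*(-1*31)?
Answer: -29512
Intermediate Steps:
(28*34)*(-1*31) = 952*(-31) = -29512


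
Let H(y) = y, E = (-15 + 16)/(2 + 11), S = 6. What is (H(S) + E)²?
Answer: 6241/169 ≈ 36.929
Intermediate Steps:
E = 1/13 ≈ 0.076923
(H(S) + E)² = (6 + 1/13)² = (79/13)² = 6241/169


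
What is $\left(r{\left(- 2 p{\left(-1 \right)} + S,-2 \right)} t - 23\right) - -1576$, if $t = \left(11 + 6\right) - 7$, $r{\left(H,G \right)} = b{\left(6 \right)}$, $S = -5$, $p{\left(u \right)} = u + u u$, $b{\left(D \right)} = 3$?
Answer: $1583$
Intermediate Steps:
$p{\left(u \right)} = u + u^{2}$
$r{\left(H,G \right)} = 3$
$t = 10$ ($t = 17 - 7 = 10$)
$\left(r{\left(- 2 p{\left(-1 \right)} + S,-2 \right)} t - 23\right) - -1576 = \left(3 \cdot 10 - 23\right) - -1576 = \left(30 - 23\right) + 1576 = 7 + 1576 = 1583$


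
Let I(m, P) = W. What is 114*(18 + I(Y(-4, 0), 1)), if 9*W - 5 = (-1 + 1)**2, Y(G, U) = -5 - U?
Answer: 6346/3 ≈ 2115.3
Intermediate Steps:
W = 5/9 (W = 5/9 + (-1 + 1)**2/9 = 5/9 + (1/9)*0**2 = 5/9 + (1/9)*0 = 5/9 + 0 = 5/9 ≈ 0.55556)
I(m, P) = 5/9
114*(18 + I(Y(-4, 0), 1)) = 114*(18 + 5/9) = 114*(167/9) = 6346/3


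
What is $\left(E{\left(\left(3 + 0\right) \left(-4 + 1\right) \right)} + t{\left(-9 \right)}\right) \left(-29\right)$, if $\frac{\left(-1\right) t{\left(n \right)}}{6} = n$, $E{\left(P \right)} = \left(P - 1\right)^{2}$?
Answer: $-4466$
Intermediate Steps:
$E{\left(P \right)} = \left(-1 + P\right)^{2}$
$t{\left(n \right)} = - 6 n$
$\left(E{\left(\left(3 + 0\right) \left(-4 + 1\right) \right)} + t{\left(-9 \right)}\right) \left(-29\right) = \left(\left(-1 + \left(3 + 0\right) \left(-4 + 1\right)\right)^{2} - -54\right) \left(-29\right) = \left(\left(-1 + 3 \left(-3\right)\right)^{2} + 54\right) \left(-29\right) = \left(\left(-1 - 9\right)^{2} + 54\right) \left(-29\right) = \left(\left(-10\right)^{2} + 54\right) \left(-29\right) = \left(100 + 54\right) \left(-29\right) = 154 \left(-29\right) = -4466$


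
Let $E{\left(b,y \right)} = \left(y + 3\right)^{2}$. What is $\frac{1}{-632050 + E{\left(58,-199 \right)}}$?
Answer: $- \frac{1}{593634} \approx -1.6845 \cdot 10^{-6}$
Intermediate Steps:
$E{\left(b,y \right)} = \left(3 + y\right)^{2}$
$\frac{1}{-632050 + E{\left(58,-199 \right)}} = \frac{1}{-632050 + \left(3 - 199\right)^{2}} = \frac{1}{-632050 + \left(-196\right)^{2}} = \frac{1}{-632050 + 38416} = \frac{1}{-593634} = - \frac{1}{593634}$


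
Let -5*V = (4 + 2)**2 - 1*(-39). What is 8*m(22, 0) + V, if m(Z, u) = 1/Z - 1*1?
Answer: -249/11 ≈ -22.636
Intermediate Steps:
m(Z, u) = -1 + 1/Z (m(Z, u) = 1/Z - 1 = -1 + 1/Z)
V = -15 (V = -((4 + 2)**2 - 1*(-39))/5 = -(6**2 + 39)/5 = -(36 + 39)/5 = -1/5*75 = -15)
8*m(22, 0) + V = 8*((1 - 1*22)/22) - 15 = 8*((1 - 22)/22) - 15 = 8*((1/22)*(-21)) - 15 = 8*(-21/22) - 15 = -84/11 - 15 = -249/11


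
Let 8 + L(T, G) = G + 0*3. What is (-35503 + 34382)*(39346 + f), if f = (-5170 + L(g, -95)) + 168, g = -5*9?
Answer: -38384161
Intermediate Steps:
g = -45
L(T, G) = -8 + G (L(T, G) = -8 + (G + 0*3) = -8 + (G + 0) = -8 + G)
f = -5105 (f = (-5170 + (-8 - 95)) + 168 = (-5170 - 103) + 168 = -5273 + 168 = -5105)
(-35503 + 34382)*(39346 + f) = (-35503 + 34382)*(39346 - 5105) = -1121*34241 = -38384161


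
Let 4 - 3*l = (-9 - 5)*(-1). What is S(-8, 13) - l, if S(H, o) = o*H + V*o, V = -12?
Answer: -770/3 ≈ -256.67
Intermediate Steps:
S(H, o) = -12*o + H*o (S(H, o) = o*H - 12*o = H*o - 12*o = -12*o + H*o)
l = -10/3 (l = 4/3 - (-9 - 5)*(-1)/3 = 4/3 - (-14)*(-1)/3 = 4/3 - ⅓*14 = 4/3 - 14/3 = -10/3 ≈ -3.3333)
S(-8, 13) - l = 13*(-12 - 8) - 1*(-10/3) = 13*(-20) + 10/3 = -260 + 10/3 = -770/3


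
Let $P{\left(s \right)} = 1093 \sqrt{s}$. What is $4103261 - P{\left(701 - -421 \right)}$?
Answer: $4103261 - 1093 \sqrt{1122} \approx 4.0666 \cdot 10^{6}$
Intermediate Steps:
$4103261 - P{\left(701 - -421 \right)} = 4103261 - 1093 \sqrt{701 - -421} = 4103261 - 1093 \sqrt{701 + 421} = 4103261 - 1093 \sqrt{1122}$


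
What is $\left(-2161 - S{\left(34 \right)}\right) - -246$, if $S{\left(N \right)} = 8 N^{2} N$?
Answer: $-316347$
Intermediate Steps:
$S{\left(N \right)} = 8 N^{3}$
$\left(-2161 - S{\left(34 \right)}\right) - -246 = \left(-2161 - 8 \cdot 34^{3}\right) - -246 = \left(-2161 - 8 \cdot 39304\right) + 246 = \left(-2161 - 314432\right) + 246 = -316593 + 246 = -316347$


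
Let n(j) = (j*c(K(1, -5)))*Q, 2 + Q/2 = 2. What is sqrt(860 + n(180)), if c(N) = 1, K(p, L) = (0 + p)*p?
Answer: 2*sqrt(215) ≈ 29.326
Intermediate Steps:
K(p, L) = p**2 (K(p, L) = p*p = p**2)
Q = 0 (Q = -4 + 2*2 = -4 + 4 = 0)
n(j) = 0 (n(j) = (j*1)*0 = j*0 = 0)
sqrt(860 + n(180)) = sqrt(860 + 0) = sqrt(860) = 2*sqrt(215)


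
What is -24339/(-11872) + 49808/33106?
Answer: 99791965/28073888 ≈ 3.5546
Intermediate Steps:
-24339/(-11872) + 49808/33106 = -24339*(-1/11872) + 49808*(1/33106) = 3477/1696 + 24904/16553 = 99791965/28073888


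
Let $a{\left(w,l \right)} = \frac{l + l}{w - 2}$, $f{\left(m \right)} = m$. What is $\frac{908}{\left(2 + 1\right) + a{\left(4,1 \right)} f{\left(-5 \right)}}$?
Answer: $-454$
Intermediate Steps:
$a{\left(w,l \right)} = \frac{2 l}{-2 + w}$
$\frac{908}{\left(2 + 1\right) + a{\left(4,1 \right)} f{\left(-5 \right)}} = \frac{908}{\left(2 + 1\right) + 2 \cdot 1 \frac{1}{-2 + 4} \left(-5\right)} = \frac{908}{3 + 2 \cdot 1 \cdot \frac{1}{2} \left(-5\right)} = \frac{908}{3 + 1 \left(-5\right)} = \frac{908}{3 - 5} = \frac{908}{-2} = 908 \left(- \frac{1}{2}\right) = -454$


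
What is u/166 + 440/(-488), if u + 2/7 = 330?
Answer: 38439/35441 ≈ 1.0846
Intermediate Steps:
u = 2308/7 (u = -2/7 + 330 = 2308/7 ≈ 329.71)
u/166 + 440/(-488) = (2308/7)/166 + 440/(-488) = (2308/7)*(1/166) + 440*(-1/488) = 1154/581 - 55/61 = 38439/35441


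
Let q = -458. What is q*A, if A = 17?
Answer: -7786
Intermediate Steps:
q*A = -458*17 = -7786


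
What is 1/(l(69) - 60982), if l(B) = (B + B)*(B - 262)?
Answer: -1/87616 ≈ -1.1413e-5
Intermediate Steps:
l(B) = 2*B*(-262 + B) (l(B) = (2*B)*(-262 + B) = 2*B*(-262 + B))
1/(l(69) - 60982) = 1/(2*69*(-262 + 69) - 60982) = 1/(2*69*(-193) - 60982) = 1/(-26634 - 60982) = 1/(-87616) = -1/87616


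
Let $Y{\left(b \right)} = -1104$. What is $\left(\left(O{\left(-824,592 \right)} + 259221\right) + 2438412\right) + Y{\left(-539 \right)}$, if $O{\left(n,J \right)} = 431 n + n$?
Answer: $2340561$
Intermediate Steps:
$O{\left(n,J \right)} = 432 n$
$\left(\left(O{\left(-824,592 \right)} + 259221\right) + 2438412\right) + Y{\left(-539 \right)} = \left(\left(432 \left(-824\right) + 259221\right) + 2438412\right) - 1104 = \left(\left(-355968 + 259221\right) + 2438412\right) - 1104 = \left(-96747 + 2438412\right) - 1104 = 2341665 - 1104 = 2340561$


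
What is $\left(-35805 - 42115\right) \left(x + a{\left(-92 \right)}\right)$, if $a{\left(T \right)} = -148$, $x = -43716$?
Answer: $3417882880$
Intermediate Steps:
$\left(-35805 - 42115\right) \left(x + a{\left(-92 \right)}\right) = \left(-35805 - 42115\right) \left(-43716 - 148\right) = \left(-77920\right) \left(-43864\right) = 3417882880$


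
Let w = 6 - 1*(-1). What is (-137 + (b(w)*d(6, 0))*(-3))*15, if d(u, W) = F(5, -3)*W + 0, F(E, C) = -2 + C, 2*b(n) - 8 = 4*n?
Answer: -2055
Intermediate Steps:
w = 7 (w = 6 + 1 = 7)
b(n) = 4 + 2*n (b(n) = 4 + (4*n)/2 = 4 + 2*n)
d(u, W) = -5*W (d(u, W) = (-2 - 3)*W + 0 = -5*W + 0 = -5*W)
(-137 + (b(w)*d(6, 0))*(-3))*15 = (-137 + ((4 + 2*7)*(-5*0))*(-3))*15 = (-137 + ((4 + 14)*0)*(-3))*15 = (-137 + (18*0)*(-3))*15 = (-137 + 0*(-3))*15 = (-137 + 0)*15 = -137*15 = -2055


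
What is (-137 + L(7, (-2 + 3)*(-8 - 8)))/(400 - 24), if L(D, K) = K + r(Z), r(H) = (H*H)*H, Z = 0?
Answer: -153/376 ≈ -0.40691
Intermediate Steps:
r(H) = H³ (r(H) = H²*H = H³)
L(D, K) = K (L(D, K) = K + 0³ = K + 0 = K)
(-137 + L(7, (-2 + 3)*(-8 - 8)))/(400 - 24) = (-137 + (-2 + 3)*(-8 - 8))/(400 - 24) = (-137 + 1*(-16))/376 = (-137 - 16)*(1/376) = -153*1/376 = -153/376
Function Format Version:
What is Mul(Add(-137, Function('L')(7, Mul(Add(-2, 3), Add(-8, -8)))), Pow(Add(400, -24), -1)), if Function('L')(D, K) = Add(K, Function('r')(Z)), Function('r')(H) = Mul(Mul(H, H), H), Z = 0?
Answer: Rational(-153, 376) ≈ -0.40691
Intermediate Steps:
Function('r')(H) = Pow(H, 3) (Function('r')(H) = Mul(Pow(H, 2), H) = Pow(H, 3))
Function('L')(D, K) = K (Function('L')(D, K) = Add(K, Pow(0, 3)) = Add(K, 0) = K)
Mul(Add(-137, Function('L')(7, Mul(Add(-2, 3), Add(-8, -8)))), Pow(Add(400, -24), -1)) = Mul(Add(-137, Mul(Add(-2, 3), Add(-8, -8))), Pow(Add(400, -24), -1)) = Mul(Add(-137, Mul(1, -16)), Pow(376, -1)) = Mul(Add(-137, -16), Rational(1, 376)) = Mul(-153, Rational(1, 376)) = Rational(-153, 376)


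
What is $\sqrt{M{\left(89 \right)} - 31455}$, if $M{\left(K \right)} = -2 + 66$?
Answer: $i \sqrt{31391} \approx 177.18 i$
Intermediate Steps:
$M{\left(K \right)} = 64$
$\sqrt{M{\left(89 \right)} - 31455} = \sqrt{64 - 31455} = \sqrt{-31391} = i \sqrt{31391}$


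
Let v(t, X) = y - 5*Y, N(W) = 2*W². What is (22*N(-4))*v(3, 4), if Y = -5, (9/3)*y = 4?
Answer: 55616/3 ≈ 18539.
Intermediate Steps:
y = 4/3 (y = (⅓)*4 = 4/3 ≈ 1.3333)
v(t, X) = 79/3 (v(t, X) = 4/3 - 5*(-5) = 4/3 - 1*(-25) = 4/3 + 25 = 79/3)
(22*N(-4))*v(3, 4) = (22*(2*(-4)²))*(79/3) = (22*(2*16))*(79/3) = (22*32)*(79/3) = 704*(79/3) = 55616/3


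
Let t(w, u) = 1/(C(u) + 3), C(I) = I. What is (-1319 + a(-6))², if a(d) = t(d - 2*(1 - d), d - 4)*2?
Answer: 85285225/49 ≈ 1.7405e+6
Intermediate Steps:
t(w, u) = 1/(3 + u) (t(w, u) = 1/(u + 3) = 1/(3 + u))
a(d) = 2/(-1 + d) (a(d) = 2/(3 + (d - 4)) = 2/(3 + (-4 + d)) = 2/(-1 + d))
(-1319 + a(-6))² = (-1319 + 2/(-1 - 6))² = (-1319 + 2/(-7))² = (-1319 + 2*(-⅐))² = (-1319 - 2/7)² = (-9235/7)² = 85285225/49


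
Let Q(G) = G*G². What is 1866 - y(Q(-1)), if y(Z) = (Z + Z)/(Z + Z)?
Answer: 1865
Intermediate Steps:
Q(G) = G³
y(Z) = 1 (y(Z) = (2*Z)/((2*Z)) = (2*Z)*(1/(2*Z)) = 1)
1866 - y(Q(-1)) = 1866 - 1*1 = 1866 - 1 = 1865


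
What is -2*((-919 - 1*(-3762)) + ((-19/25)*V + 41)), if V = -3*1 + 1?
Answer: -144276/25 ≈ -5771.0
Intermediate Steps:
V = -2 (V = -3 + 1 = -2)
-2*((-919 - 1*(-3762)) + ((-19/25)*V + 41)) = -2*((-919 - 1*(-3762)) + (-19/25*(-2) + 41)) = -2*((-919 + 3762) + (-19*1/25*(-2) + 41)) = -2*(2843 + (-19/25*(-2) + 41)) = -2*(2843 + (38/25 + 41)) = -2*(2843 + 1063/25) = -2*72138/25 = -144276/25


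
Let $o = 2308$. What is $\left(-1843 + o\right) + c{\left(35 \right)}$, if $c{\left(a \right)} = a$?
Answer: $500$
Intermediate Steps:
$\left(-1843 + o\right) + c{\left(35 \right)} = \left(-1843 + 2308\right) + 35 = 465 + 35 = 500$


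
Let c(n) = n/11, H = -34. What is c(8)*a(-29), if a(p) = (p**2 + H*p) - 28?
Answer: 14392/11 ≈ 1308.4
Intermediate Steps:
c(n) = n/11 (c(n) = n*(1/11) = n/11)
a(p) = -28 + p**2 - 34*p (a(p) = (p**2 - 34*p) - 28 = -28 + p**2 - 34*p)
c(8)*a(-29) = ((1/11)*8)*(-28 + (-29)**2 - 34*(-29)) = 8*(-28 + 841 + 986)/11 = (8/11)*1799 = 14392/11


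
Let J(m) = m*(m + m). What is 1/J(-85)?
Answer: 1/14450 ≈ 6.9204e-5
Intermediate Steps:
J(m) = 2*m² (J(m) = m*(2*m) = 2*m²)
1/J(-85) = 1/(2*(-85)²) = 1/(2*7225) = 1/14450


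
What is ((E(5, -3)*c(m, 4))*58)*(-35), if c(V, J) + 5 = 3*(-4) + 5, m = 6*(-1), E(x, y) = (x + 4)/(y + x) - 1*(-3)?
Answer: 182700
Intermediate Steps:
E(x, y) = 3 + (4 + x)/(x + y) (E(x, y) = (4 + x)/(x + y) + 3 = 3 + (4 + x)/(x + y))
m = -6
c(V, J) = -12 (c(V, J) = -5 + (3*(-4) + 5) = -5 + (-12 + 5) = -5 - 7 = -12)
((E(5, -3)*c(m, 4))*58)*(-35) = ((((4 + 3*(-3) + 4*5)/(5 - 3))*(-12))*58)*(-35) = ((((4 - 9 + 20)/2)*(-12))*58)*(-35) = ((((½)*15)*(-12))*58)*(-35) = (((15/2)*(-12))*58)*(-35) = -90*58*(-35) = -5220*(-35) = 182700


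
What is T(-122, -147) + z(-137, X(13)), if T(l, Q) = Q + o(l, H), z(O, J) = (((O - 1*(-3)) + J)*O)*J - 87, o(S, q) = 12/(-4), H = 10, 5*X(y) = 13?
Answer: 1164192/25 ≈ 46568.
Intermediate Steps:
X(y) = 13/5 (X(y) = (⅕)*13 = 13/5)
o(S, q) = -3 (o(S, q) = 12*(-¼) = -3)
z(O, J) = -87 + J*O*(3 + J + O) (z(O, J) = (((O + 3) + J)*O)*J - 87 = (((3 + O) + J)*O)*J - 87 = ((3 + J + O)*O)*J - 87 = (O*(3 + J + O))*J - 87 = J*O*(3 + J + O) - 87 = -87 + J*O*(3 + J + O))
T(l, Q) = -3 + Q (T(l, Q) = Q - 3 = -3 + Q)
T(-122, -147) + z(-137, X(13)) = (-3 - 147) + (-87 + (13/5)*(-137)² - 137*(13/5)² + 3*(13/5)*(-137)) = -150 + (-87 + (13/5)*18769 - 137*169/25 - 5343/5) = -150 + (-87 + 243997/5 - 23153/25 - 5343/5) = -150 + 1167942/25 = 1164192/25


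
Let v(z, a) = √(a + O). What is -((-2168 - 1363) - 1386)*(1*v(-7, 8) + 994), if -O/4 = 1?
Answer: 4897332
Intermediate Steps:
O = -4 (O = -4*1 = -4)
v(z, a) = √(-4 + a) (v(z, a) = √(a - 4) = √(-4 + a))
-((-2168 - 1363) - 1386)*(1*v(-7, 8) + 994) = -((-2168 - 1363) - 1386)*(1*√(-4 + 8) + 994) = -(-3531 - 1386)*(1*√4 + 994) = -(-4917)*(1*2 + 994) = -(-4917)*(2 + 994) = -(-4917)*996 = -1*(-4897332) = 4897332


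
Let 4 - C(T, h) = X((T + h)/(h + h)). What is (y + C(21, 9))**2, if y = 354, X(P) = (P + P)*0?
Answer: 128164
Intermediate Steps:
X(P) = 0 (X(P) = (2*P)*0 = 0)
C(T, h) = 4 (C(T, h) = 4 - 1*0 = 4 + 0 = 4)
(y + C(21, 9))**2 = (354 + 4)**2 = 358**2 = 128164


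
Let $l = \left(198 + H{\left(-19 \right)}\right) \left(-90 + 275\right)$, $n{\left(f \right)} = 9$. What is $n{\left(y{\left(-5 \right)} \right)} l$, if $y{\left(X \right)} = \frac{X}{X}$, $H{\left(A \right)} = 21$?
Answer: $364635$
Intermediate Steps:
$y{\left(X \right)} = 1$
$l = 40515$ ($l = \left(198 + 21\right) \left(-90 + 275\right) = 219 \cdot 185 = 40515$)
$n{\left(y{\left(-5 \right)} \right)} l = 9 \cdot 40515 = 364635$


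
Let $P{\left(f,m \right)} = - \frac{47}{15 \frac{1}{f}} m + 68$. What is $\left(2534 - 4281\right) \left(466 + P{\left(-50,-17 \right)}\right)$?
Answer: $\frac{11159836}{3} \approx 3.7199 \cdot 10^{6}$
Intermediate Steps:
$P{\left(f,m \right)} = 68 - \frac{47 f m}{15}$ ($P{\left(f,m \right)} = - 47 \frac{f}{15} m + 68 = - \frac{47 f}{15} m + 68 = - \frac{47 f m}{15} + 68 = 68 - \frac{47 f m}{15}$)
$\left(2534 - 4281\right) \left(466 + P{\left(-50,-17 \right)}\right) = \left(2534 - 4281\right) \left(466 + \left(68 - \left(- \frac{470}{3}\right) \left(-17\right)\right)\right) = - 1747 \left(466 + \left(68 - \frac{7990}{3}\right)\right) = - 1747 \left(466 - \frac{7786}{3}\right) = \left(-1747\right) \left(- \frac{6388}{3}\right) = \frac{11159836}{3}$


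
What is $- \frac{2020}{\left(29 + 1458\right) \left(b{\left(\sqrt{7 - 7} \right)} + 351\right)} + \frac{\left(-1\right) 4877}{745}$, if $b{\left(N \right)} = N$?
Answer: $- \frac{2546991649}{388843065} \approx -6.5502$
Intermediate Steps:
$- \frac{2020}{\left(29 + 1458\right) \left(b{\left(\sqrt{7 - 7} \right)} + 351\right)} + \frac{\left(-1\right) 4877}{745} = - \frac{2020}{\left(29 + 1458\right) \left(\sqrt{7 - 7} + 351\right)} + \frac{\left(-1\right) 4877}{745} = - \frac{2020}{1487 \left(\sqrt{0} + 351\right)} - \frac{4877}{745} = - \frac{2020}{1487 \left(0 + 351\right)} - \frac{4877}{745} = - \frac{2020}{1487 \cdot 351} - \frac{4877}{745} = - \frac{2020}{521937} - \frac{4877}{745} = - \frac{2546991649}{388843065}$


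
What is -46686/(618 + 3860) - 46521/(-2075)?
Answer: 55723794/4645925 ≈ 11.994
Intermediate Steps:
-46686/(618 + 3860) - 46521/(-2075) = -46686/4478 - 46521*(-1/2075) = -46686*1/4478 + 46521/2075 = -23343/2239 + 46521/2075 = 55723794/4645925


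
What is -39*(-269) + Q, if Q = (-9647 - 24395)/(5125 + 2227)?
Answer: 38547895/3676 ≈ 10486.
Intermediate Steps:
Q = -17021/3676 (Q = -34042/7352 = -34042*1/7352 = -17021/3676 ≈ -4.6303)
-39*(-269) + Q = -39*(-269) - 17021/3676 = 10491 - 17021/3676 = 38547895/3676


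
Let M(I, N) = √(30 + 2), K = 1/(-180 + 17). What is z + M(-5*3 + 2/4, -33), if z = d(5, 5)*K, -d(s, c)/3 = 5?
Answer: 15/163 + 4*√2 ≈ 5.7489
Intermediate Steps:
d(s, c) = -15 (d(s, c) = -3*5 = -15)
K = -1/163 (K = 1/(-163) = -1/163 ≈ -0.0061350)
M(I, N) = 4*√2 (M(I, N) = √32 = 4*√2)
z = 15/163 (z = -15*(-1/163) = 15/163 ≈ 0.092025)
z + M(-5*3 + 2/4, -33) = 15/163 + 4*√2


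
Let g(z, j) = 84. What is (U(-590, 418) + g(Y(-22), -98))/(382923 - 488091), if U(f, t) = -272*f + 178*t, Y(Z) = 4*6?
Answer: -29371/13146 ≈ -2.2342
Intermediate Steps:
Y(Z) = 24
(U(-590, 418) + g(Y(-22), -98))/(382923 - 488091) = ((-272*(-590) + 178*418) + 84)/(382923 - 488091) = ((160480 + 74404) + 84)/(-105168) = (234884 + 84)*(-1/105168) = 234968*(-1/105168) = -29371/13146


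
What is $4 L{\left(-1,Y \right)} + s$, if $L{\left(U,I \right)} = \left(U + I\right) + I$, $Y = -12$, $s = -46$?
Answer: $-146$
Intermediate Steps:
$L{\left(U,I \right)} = U + 2 I$ ($L{\left(U,I \right)} = \left(I + U\right) + I = U + 2 I$)
$4 L{\left(-1,Y \right)} + s = 4 \left(-1 + 2 \left(-12\right)\right) - 46 = 4 \left(-1 - 24\right) - 46 = 4 \left(-25\right) - 46 = -100 - 46 = -146$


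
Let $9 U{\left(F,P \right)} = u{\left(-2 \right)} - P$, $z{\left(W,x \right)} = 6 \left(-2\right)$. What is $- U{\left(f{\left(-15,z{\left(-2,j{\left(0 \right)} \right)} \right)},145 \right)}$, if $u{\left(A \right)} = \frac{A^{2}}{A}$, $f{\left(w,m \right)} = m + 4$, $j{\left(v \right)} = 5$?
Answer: $\frac{49}{3} \approx 16.333$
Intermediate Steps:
$z{\left(W,x \right)} = -12$
$f{\left(w,m \right)} = 4 + m$
$u{\left(A \right)} = A$
$U{\left(F,P \right)} = - \frac{2}{9} - \frac{P}{9}$ ($U{\left(F,P \right)} = \frac{-2 - P}{9} = - \frac{2}{9} - \frac{P}{9}$)
$- U{\left(f{\left(-15,z{\left(-2,j{\left(0 \right)} \right)} \right)},145 \right)} = - (- \frac{2}{9} - \frac{145}{9}) = \left(-1\right) \left(- \frac{49}{3}\right) = \frac{49}{3}$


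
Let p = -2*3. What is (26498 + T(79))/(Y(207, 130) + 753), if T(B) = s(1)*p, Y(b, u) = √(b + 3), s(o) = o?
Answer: 6649492/188933 - 26492*√210/566799 ≈ 34.518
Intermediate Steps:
p = -6
Y(b, u) = √(3 + b)
T(B) = -6 (T(B) = 1*(-6) = -6)
(26498 + T(79))/(Y(207, 130) + 753) = (26498 - 6)/(√(3 + 207) + 753) = 26492/(√210 + 753) = 26492/(753 + √210)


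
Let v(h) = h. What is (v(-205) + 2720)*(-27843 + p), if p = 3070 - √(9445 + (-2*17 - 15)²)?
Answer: -62304095 - 2515*√11846 ≈ -6.2578e+7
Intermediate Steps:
p = 3070 - √11846 (p = 3070 - √(9445 + (-34 - 15)²) = 3070 - √(9445 + (-49)²) = 3070 - √(9445 + 2401) = 3070 - √11846 ≈ 2961.2)
(v(-205) + 2720)*(-27843 + p) = (-205 + 2720)*(-27843 + (3070 - √11846)) = 2515*(-24773 - √11846) = -62304095 - 2515*√11846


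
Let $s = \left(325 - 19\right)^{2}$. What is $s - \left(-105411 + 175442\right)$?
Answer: $23605$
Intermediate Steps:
$s = 93636$ ($s = 306^{2} = 93636$)
$s - \left(-105411 + 175442\right) = 93636 - \left(-105411 + 175442\right) = 93636 - 70031 = 23605$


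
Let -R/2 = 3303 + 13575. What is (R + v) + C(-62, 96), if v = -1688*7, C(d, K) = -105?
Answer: -45677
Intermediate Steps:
v = -11816
R = -33756 (R = -2*(3303 + 13575) = -2*16878 = -33756)
(R + v) + C(-62, 96) = (-33756 - 11816) - 105 = -45572 - 105 = -45677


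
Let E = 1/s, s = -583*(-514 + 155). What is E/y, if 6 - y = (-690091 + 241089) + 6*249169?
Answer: -1/218925917782 ≈ -4.5678e-12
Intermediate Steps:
s = 209297 (s = -583*(-359) = 209297)
E = 1/209297 ≈ 4.7779e-6
y = -1046006 (y = 6 - ((-690091 + 241089) + 6*249169) = 6 - (-449002 + 1495014) = 6 - 1*1046012 = 6 - 1046012 = -1046006)
E/y = (1/209297)/(-1046006) = (1/209297)*(-1/1046006) = -1/218925917782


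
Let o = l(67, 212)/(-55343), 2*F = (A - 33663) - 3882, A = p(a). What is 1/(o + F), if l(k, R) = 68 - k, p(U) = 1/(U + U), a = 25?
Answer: -5534300/103892591507 ≈ -5.3269e-5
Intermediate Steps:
p(U) = 1/(2*U)
A = 1/50 (A = (½)/25 = (½)*(1/25) = 1/50 ≈ 0.020000)
F = -1877249/100 (F = ((1/50 - 33663) - 3882)/2 = (-1683149/50 - 3882)/2 = (½)*(-1877249/50) = -1877249/100 ≈ -18773.)
o = -1/55343 (o = (68 - 1*67)/(-55343) = (68 - 67)*(-1/55343) = 1*(-1/55343) = -1/55343 ≈ -1.8069e-5)
1/(o + F) = 1/(-1/55343 - 1877249/100) = 1/(-103892591507/5534300) = -5534300/103892591507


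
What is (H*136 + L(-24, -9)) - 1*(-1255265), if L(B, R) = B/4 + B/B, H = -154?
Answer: 1234316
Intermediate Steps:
L(B, R) = 1 + B/4 (L(B, R) = B*(¼) + 1 = B/4 + 1 = 1 + B/4)
(H*136 + L(-24, -9)) - 1*(-1255265) = (-154*136 + (1 + (¼)*(-24))) - 1*(-1255265) = (-20944 + (1 - 6)) + 1255265 = (-20944 - 5) + 1255265 = -20949 + 1255265 = 1234316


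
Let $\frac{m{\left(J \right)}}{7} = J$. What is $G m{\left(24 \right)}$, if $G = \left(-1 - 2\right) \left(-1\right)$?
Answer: $504$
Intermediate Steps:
$m{\left(J \right)} = 7 J$
$G = 3$ ($G = \left(-3\right) \left(-1\right) = 3$)
$G m{\left(24 \right)} = 3 \cdot 7 \cdot 24 = 3 \cdot 168 = 504$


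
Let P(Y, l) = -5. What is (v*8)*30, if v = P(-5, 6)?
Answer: -1200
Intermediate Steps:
v = -5
(v*8)*30 = -5*8*30 = -40*30 = -1200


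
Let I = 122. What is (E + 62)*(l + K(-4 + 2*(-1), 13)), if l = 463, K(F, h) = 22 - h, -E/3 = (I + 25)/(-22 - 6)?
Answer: 36698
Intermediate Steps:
E = 63/4 (E = -3*(122 + 25)/(-22 - 6) = -441/(-28) = -441*(-1)/28 = -3*(-21/4) = 63/4 ≈ 15.750)
(E + 62)*(l + K(-4 + 2*(-1), 13)) = (63/4 + 62)*(463 + (22 - 1*13)) = 311*(463 + (22 - 13))/4 = 311*(463 + 9)/4 = (311/4)*472 = 36698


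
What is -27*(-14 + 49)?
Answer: -945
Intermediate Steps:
-27*(-14 + 49) = -27*35 = -945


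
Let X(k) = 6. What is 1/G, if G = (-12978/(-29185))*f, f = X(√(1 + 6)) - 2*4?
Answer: -29185/25956 ≈ -1.1244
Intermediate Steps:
f = -2 (f = 6 - 2*4 = 6 - 8 = -2)
G = -25956/29185 (G = -12978/(-29185)*(-2) = -12978*(-1/29185)*(-2) = (12978/29185)*(-2) = -25956/29185 ≈ -0.88936)
1/G = 1/(-25956/29185) = -29185/25956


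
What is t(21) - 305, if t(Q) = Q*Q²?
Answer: 8956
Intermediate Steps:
t(Q) = Q³
t(21) - 305 = 21³ - 305 = 9261 - 305 = 8956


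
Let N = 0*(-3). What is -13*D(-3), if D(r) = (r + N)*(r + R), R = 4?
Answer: 39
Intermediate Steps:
N = 0
D(r) = r*(4 + r) (D(r) = (r + 0)*(r + 4) = r*(4 + r))
-13*D(-3) = -(-39)*(4 - 3) = -(-39) = -13*(-3) = 39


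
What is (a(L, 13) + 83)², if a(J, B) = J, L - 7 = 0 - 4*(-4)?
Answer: 11236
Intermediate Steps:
L = 23 (L = 7 + (0 - 4*(-4)) = 7 + (0 + 16) = 7 + 16 = 23)
(a(L, 13) + 83)² = (23 + 83)² = 106² = 11236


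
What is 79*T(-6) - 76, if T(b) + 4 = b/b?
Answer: -313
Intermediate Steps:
T(b) = -3 (T(b) = -4 + b/b = -4 + 1 = -3)
79*T(-6) - 76 = 79*(-3) - 76 = -237 - 76 = -313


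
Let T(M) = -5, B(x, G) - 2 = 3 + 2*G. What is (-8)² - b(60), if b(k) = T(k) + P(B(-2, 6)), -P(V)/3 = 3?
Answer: 78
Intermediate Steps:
B(x, G) = 5 + 2*G (B(x, G) = 2 + (3 + 2*G) = 5 + 2*G)
P(V) = -9 (P(V) = -3*3 = -9)
b(k) = -14 (b(k) = -5 - 9 = -14)
(-8)² - b(60) = (-8)² - 1*(-14) = 64 + 14 = 78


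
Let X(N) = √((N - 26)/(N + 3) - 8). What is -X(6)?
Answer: -2*I*√23/3 ≈ -3.1972*I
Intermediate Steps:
X(N) = √(-8 + (-26 + N)/(3 + N)) (X(N) = √((-26 + N)/(3 + N) - 8) = √(-8 + (-26 + N)/(3 + N)))
-X(6) = -√((-50 - 7*6)/(3 + 6)) = -√((-50 - 42)/9) = -√((⅑)*(-92)) = -√(-92/9) = -2*I*√23/3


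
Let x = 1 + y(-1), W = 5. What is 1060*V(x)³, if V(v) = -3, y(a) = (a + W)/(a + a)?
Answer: -28620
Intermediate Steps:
y(a) = (5 + a)/(2*a) (y(a) = (a + 5)/(a + a) = (5 + a)/((2*a)) = (5 + a)*(1/(2*a)) = (5 + a)/(2*a))
x = -1 (x = 1 + (½)*(5 - 1)/(-1) = 1 + (½)*(-1)*4 = 1 - 2 = -1)
1060*V(x)³ = 1060*(-3)³ = 1060*(-27) = -28620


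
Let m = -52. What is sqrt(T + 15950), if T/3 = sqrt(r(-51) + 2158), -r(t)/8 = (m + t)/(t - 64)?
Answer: sqrt(210938750 + 345*sqrt(28444790))/115 ≈ 126.84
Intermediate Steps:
r(t) = -8*(-52 + t)/(-64 + t) (r(t) = -8*(-52 + t)/(t - 64) = -8*(-52 + t)/(-64 + t))
T = 3*sqrt(28444790)/115 (T = 3*sqrt(8*(52 - 1*(-51))/(-64 - 51) + 2158) = 3*sqrt(8*(52 + 51)/(-115) + 2158) = 3*sqrt(8*(-1/115)*103 + 2158) = 3*sqrt(-824/115 + 2158) = 3*sqrt(247346/115) = 3*(sqrt(28444790)/115) = 3*sqrt(28444790)/115 ≈ 139.13)
sqrt(T + 15950) = sqrt(3*sqrt(28444790)/115 + 15950) = sqrt(15950 + 3*sqrt(28444790)/115)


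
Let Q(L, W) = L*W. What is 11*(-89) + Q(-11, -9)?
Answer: -880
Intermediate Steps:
11*(-89) + Q(-11, -9) = 11*(-89) - 11*(-9) = -979 + 99 = -880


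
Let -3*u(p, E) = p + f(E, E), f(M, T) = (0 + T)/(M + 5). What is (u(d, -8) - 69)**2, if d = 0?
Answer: 395641/81 ≈ 4884.5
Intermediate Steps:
f(M, T) = T/(5 + M)
u(p, E) = -p/3 - E/(3*(5 + E)) (u(p, E) = -(p + E/(5 + E))/3 = -p/3 - E/(3*(5 + E)))
(u(d, -8) - 69)**2 = ((-1*(-8) - 1*0*(5 - 8))/(3*(5 - 8)) - 69)**2 = ((1/3)*(8 - 1*0*(-3))/(-3) - 69)**2 = ((1/3)*(-1/3)*(8 + 0) - 69)**2 = ((1/3)*(-1/3)*8 - 69)**2 = (-8/9 - 69)**2 = (-629/9)**2 = 395641/81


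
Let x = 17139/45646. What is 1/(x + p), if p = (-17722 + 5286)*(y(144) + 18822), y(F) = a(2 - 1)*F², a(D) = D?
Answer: -1574/774318734721 ≈ -2.0328e-9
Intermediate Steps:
y(F) = F² (y(F) = (2 - 1)*F² = 1*F² = F²)
p = -491943288 (p = (-17722 + 5286)*(144² + 18822) = -12436*(20736 + 18822) = -12436*39558 = -491943288)
x = 591/1574 (x = 17139*(1/45646) = 591/1574 ≈ 0.37548)
1/(x + p) = 1/(591/1574 - 491943288) = 1/(-774318734721/1574) = -1574/774318734721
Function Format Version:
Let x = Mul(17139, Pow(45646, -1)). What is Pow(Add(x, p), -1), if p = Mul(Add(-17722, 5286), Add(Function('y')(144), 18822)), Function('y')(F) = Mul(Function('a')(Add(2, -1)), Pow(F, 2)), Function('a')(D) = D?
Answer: Rational(-1574, 774318734721) ≈ -2.0328e-9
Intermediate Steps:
Function('y')(F) = Pow(F, 2) (Function('y')(F) = Mul(Add(2, -1), Pow(F, 2)) = Mul(1, Pow(F, 2)) = Pow(F, 2))
p = -491943288 (p = Mul(Add(-17722, 5286), Add(Pow(144, 2), 18822)) = Mul(-12436, Add(20736, 18822)) = Mul(-12436, 39558) = -491943288)
x = Rational(591, 1574) (x = Mul(17139, Rational(1, 45646)) = Rational(591, 1574) ≈ 0.37548)
Pow(Add(x, p), -1) = Pow(Add(Rational(591, 1574), -491943288), -1) = Pow(Rational(-774318734721, 1574), -1) = Rational(-1574, 774318734721)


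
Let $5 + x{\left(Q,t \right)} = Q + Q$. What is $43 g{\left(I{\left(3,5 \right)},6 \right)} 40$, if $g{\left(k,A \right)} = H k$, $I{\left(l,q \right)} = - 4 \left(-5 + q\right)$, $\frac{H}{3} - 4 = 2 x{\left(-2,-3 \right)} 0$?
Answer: $0$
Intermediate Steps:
$x{\left(Q,t \right)} = -5 + 2 Q$ ($x{\left(Q,t \right)} = -5 + \left(Q + Q\right) = -5 + 2 Q$)
$H = 12$ ($H = 12 + 3 \cdot 2 \left(-5 + 2 \left(-2\right)\right) 0 = 12 + 3 \cdot 2 \left(-5 - 4\right) 0 = 12 + 3 \cdot 2 \left(-9\right) 0 = 12 + 3 \left(\left(-18\right) 0\right) = 12 + 3 \cdot 0 = 12 + 0 = 12$)
$I{\left(l,q \right)} = 20 - 4 q$
$g{\left(k,A \right)} = 12 k$
$43 g{\left(I{\left(3,5 \right)},6 \right)} 40 = 43 \cdot 12 \left(20 - 20\right) 40 = 43 \cdot 12 \cdot 0 \cdot 40 = 43 \cdot 0 \cdot 40 = 0 \cdot 40 = 0$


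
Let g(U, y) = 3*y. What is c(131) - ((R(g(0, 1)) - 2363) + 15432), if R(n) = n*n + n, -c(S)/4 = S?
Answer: -13605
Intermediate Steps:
c(S) = -4*S
R(n) = n + n² (R(n) = n² + n = n + n²)
c(131) - ((R(g(0, 1)) - 2363) + 15432) = -4*131 - (((3*1)*(1 + 3*1) - 2363) + 15432) = -524 - ((3*(1 + 3) - 2363) + 15432) = -524 - ((3*4 - 2363) + 15432) = -524 - ((12 - 2363) + 15432) = -524 - (-2351 + 15432) = -524 - 1*13081 = -524 - 13081 = -13605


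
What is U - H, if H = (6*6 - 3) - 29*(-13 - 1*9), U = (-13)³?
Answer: -2868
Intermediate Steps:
U = -2197
H = 671 (H = (36 - 3) - 29*(-13 - 9) = 33 - 29*(-22) = 33 + 638 = 671)
U - H = -2197 - 1*671 = -2197 - 671 = -2868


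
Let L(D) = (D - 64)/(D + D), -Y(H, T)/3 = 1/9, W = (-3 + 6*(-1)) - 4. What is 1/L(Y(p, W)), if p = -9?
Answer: 2/193 ≈ 0.010363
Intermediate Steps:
W = -13 (W = (-3 - 6) - 4 = -9 - 4 = -13)
Y(H, T) = -⅓ (Y(H, T) = -3/9 = -3*⅑ = -⅓)
L(D) = (-64 + D)/(2*D) (L(D) = (-64 + D)/((2*D)) = (-64 + D)*(1/(2*D)) = (-64 + D)/(2*D))
1/L(Y(p, W)) = 1/((-64 - ⅓)/(2*(-⅓))) = 1/((½)*(-3)*(-193/3)) = 1/(193/2) = 2/193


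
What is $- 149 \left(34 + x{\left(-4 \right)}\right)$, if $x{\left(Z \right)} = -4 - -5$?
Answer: $-5215$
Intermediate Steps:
$x{\left(Z \right)} = 1$ ($x{\left(Z \right)} = -4 + 5 = 1$)
$- 149 \left(34 + x{\left(-4 \right)}\right) = - 149 \left(34 + 1\right) = \left(-149\right) 35 = -5215$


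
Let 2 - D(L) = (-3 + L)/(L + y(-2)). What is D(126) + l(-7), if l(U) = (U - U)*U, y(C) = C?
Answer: 125/124 ≈ 1.0081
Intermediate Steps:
l(U) = 0 (l(U) = 0*U = 0)
D(L) = 2 - (-3 + L)/(-2 + L) (D(L) = 2 - (-3 + L)/(L - 2) = 2 - (-3 + L)/(-2 + L))
D(126) + l(-7) = (-1 + 126)/(-2 + 126) + 0 = 125/124 + 0 = 125/124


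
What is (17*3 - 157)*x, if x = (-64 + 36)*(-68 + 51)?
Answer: -50456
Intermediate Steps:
x = 476 (x = -28*(-17) = 476)
(17*3 - 157)*x = (17*3 - 157)*476 = (51 - 157)*476 = -106*476 = -50456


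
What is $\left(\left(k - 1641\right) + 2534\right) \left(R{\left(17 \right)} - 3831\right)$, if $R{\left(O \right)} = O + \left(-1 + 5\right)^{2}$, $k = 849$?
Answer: $-6616116$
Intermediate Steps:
$R{\left(O \right)} = 16 + O$ ($R{\left(O \right)} = O + 4^{2} = O + 16 = 16 + O$)
$\left(\left(k - 1641\right) + 2534\right) \left(R{\left(17 \right)} - 3831\right) = \left(\left(849 - 1641\right) + 2534\right) \left(\left(16 + 17\right) - 3831\right) = \left(\left(849 - 1641\right) + 2534\right) \left(33 - 3831\right) = \left(-792 + 2534\right) \left(-3798\right) = 1742 \left(-3798\right) = -6616116$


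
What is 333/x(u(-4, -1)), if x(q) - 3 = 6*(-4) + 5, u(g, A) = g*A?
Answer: -333/16 ≈ -20.813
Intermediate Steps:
u(g, A) = A*g
x(q) = -16 (x(q) = 3 + (6*(-4) + 5) = 3 + (-24 + 5) = 3 - 19 = -16)
333/x(u(-4, -1)) = 333/(-16) = 333*(-1/16) = -333/16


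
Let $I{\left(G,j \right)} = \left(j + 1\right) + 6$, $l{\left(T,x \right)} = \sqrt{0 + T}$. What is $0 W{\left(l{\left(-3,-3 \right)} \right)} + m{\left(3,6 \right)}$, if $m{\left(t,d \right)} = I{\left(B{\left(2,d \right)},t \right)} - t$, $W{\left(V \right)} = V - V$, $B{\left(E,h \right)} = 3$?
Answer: $7$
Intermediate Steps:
$l{\left(T,x \right)} = \sqrt{T}$
$I{\left(G,j \right)} = 7 + j$ ($I{\left(G,j \right)} = \left(1 + j\right) + 6 = 7 + j$)
$W{\left(V \right)} = 0$
$m{\left(t,d \right)} = 7$ ($m{\left(t,d \right)} = \left(7 + t\right) - t = 7$)
$0 W{\left(l{\left(-3,-3 \right)} \right)} + m{\left(3,6 \right)} = 0 \cdot 0 + 7 = 0 + 7 = 7$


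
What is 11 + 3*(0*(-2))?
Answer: 11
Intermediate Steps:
11 + 3*(0*(-2)) = 11 + 3*0 = 11 + 0 = 11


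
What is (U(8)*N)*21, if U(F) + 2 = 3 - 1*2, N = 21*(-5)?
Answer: 2205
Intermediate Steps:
N = -105
U(F) = -1 (U(F) = -2 + (3 - 1*2) = -2 + (3 - 2) = -2 + 1 = -1)
(U(8)*N)*21 = -1*(-105)*21 = 105*21 = 2205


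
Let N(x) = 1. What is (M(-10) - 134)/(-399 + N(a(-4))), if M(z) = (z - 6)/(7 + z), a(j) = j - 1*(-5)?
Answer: 193/597 ≈ 0.32328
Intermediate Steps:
a(j) = 5 + j (a(j) = j + 5 = 5 + j)
M(z) = (-6 + z)/(7 + z)
(M(-10) - 134)/(-399 + N(a(-4))) = ((-6 - 10)/(7 - 10) - 134)/(-399 + 1) = (-16/(-3) - 134)/(-398) = (-⅓*(-16) - 134)*(-1/398) = (16/3 - 134)*(-1/398) = -386/3*(-1/398) = 193/597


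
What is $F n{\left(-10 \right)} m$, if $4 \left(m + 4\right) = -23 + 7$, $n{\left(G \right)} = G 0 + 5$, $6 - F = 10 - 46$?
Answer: $-1680$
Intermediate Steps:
$F = 42$ ($F = 6 - \left(10 - 46\right) = 6 - -36 = 6 + 36 = 42$)
$n{\left(G \right)} = 5$ ($n{\left(G \right)} = 0 + 5 = 5$)
$m = -8$ ($m = -4 + \frac{-23 + 7}{4} = -4 + \frac{1}{4} \left(-16\right) = -4 - 4 = -8$)
$F n{\left(-10 \right)} m = 42 \cdot 5 \left(-8\right) = 210 \left(-8\right) = -1680$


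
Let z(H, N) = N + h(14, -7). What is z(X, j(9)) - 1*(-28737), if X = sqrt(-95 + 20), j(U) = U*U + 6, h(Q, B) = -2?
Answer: 28822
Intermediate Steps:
j(U) = 6 + U**2 (j(U) = U**2 + 6 = 6 + U**2)
X = 5*I*sqrt(3) (X = sqrt(-75) = 5*I*sqrt(3) ≈ 8.6602*I)
z(H, N) = -2 + N (z(H, N) = N - 2 = -2 + N)
z(X, j(9)) - 1*(-28737) = (-2 + (6 + 9**2)) - 1*(-28737) = (-2 + (6 + 81)) + 28737 = (-2 + 87) + 28737 = 85 + 28737 = 28822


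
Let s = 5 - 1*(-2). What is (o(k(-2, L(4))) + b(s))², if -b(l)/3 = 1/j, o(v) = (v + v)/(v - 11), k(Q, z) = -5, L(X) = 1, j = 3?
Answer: 9/64 ≈ 0.14063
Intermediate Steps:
s = 7 (s = 5 + 2 = 7)
o(v) = 2*v/(-11 + v) (o(v) = (2*v)/(-11 + v) = 2*v/(-11 + v))
b(l) = -1 (b(l) = -3/3 = -3*⅓ = -1)
(o(k(-2, L(4))) + b(s))² = (2*(-5)/(-11 - 5) - 1)² = (2*(-5)/(-16) - 1)² = (2*(-5)*(-1/16) - 1)² = (5/8 - 1)² = (-3/8)² = 9/64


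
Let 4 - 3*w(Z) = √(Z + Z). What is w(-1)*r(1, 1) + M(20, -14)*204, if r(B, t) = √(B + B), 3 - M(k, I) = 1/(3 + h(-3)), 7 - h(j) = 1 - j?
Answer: 578 - 2*I/3 + 4*√2/3 ≈ 579.89 - 0.66667*I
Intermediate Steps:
h(j) = 6 + j (h(j) = 7 - (1 - j) = 7 + (-1 + j) = 6 + j)
w(Z) = 4/3 - √2*√Z/3 (w(Z) = 4/3 - √(Z + Z)/3 = 4/3 - √2*√Z/3)
M(k, I) = 17/6 (M(k, I) = 3 - 1/(3 + (6 - 3)) = 3 - 1/(3 + 3) = 3 - 1/6 = 3 - 1*⅙ = 3 - ⅙ = 17/6)
r(B, t) = √2*√B (r(B, t) = √(2*B) = √2*√B)
w(-1)*r(1, 1) + M(20, -14)*204 = (4/3 - √2*√(-1)/3)*(√2*√1) + (17/6)*204 = (4/3 - √2*I/3)*(√2*1) + 578 = (4/3 - I*√2/3)*√2 + 578 = √2*(4/3 - I*√2/3) + 578 = 578 + √2*(4/3 - I*√2/3)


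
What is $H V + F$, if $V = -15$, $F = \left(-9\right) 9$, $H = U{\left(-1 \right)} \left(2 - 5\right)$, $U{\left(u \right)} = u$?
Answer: $-126$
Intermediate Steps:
$H = 3$ ($H = - (2 - 5) = \left(-1\right) \left(-3\right) = 3$)
$F = -81$
$H V + F = 3 \left(-15\right) - 81 = -45 - 81 = -126$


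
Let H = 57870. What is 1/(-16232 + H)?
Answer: 1/41638 ≈ 2.4017e-5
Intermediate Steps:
1/(-16232 + H) = 1/(-16232 + 57870) = 1/41638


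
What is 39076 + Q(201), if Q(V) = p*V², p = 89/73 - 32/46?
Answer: 101121083/1679 ≈ 60227.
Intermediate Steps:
p = 879/1679 (p = 89*(1/73) - 32*1/46 = 89/73 - 16/23 = 879/1679 ≈ 0.52353)
Q(V) = 879*V²/1679
39076 + Q(201) = 39076 + (879/1679)*201² = 39076 + (879/1679)*40401 = 39076 + 35512479/1679 = 101121083/1679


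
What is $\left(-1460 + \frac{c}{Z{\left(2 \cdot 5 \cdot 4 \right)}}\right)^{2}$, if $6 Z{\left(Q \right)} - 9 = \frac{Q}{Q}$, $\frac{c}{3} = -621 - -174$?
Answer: $\frac{128210329}{25} \approx 5.1284 \cdot 10^{6}$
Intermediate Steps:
$c = -1341$ ($c = 3 \left(-621 - -174\right) = 3 \left(-621 + 174\right) = 3 \left(-447\right) = -1341$)
$Z{\left(Q \right)} = \frac{5}{3}$ ($Z{\left(Q \right)} = \frac{3}{2} + \frac{Q \frac{1}{Q}}{6} = \frac{3}{2} + \frac{1}{6} \cdot 1 = \frac{3}{2} + \frac{1}{6} = \frac{5}{3}$)
$\left(-1460 + \frac{c}{Z{\left(2 \cdot 5 \cdot 4 \right)}}\right)^{2} = \left(-1460 - \frac{1341}{\frac{5}{3}}\right)^{2} = \left(-1460 - \frac{4023}{5}\right)^{2} = \left(- \frac{11323}{5}\right)^{2} = \frac{128210329}{25}$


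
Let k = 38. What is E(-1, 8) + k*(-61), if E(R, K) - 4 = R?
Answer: -2315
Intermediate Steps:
E(R, K) = 4 + R
E(-1, 8) + k*(-61) = (4 - 1) + 38*(-61) = 3 - 2318 = -2315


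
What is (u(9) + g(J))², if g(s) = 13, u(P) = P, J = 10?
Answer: 484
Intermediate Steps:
(u(9) + g(J))² = (9 + 13)² = 22² = 484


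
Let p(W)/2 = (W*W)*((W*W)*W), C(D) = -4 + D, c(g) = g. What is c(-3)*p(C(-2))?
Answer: 46656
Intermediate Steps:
p(W) = 2*W⁵ (p(W) = 2*((W*W)*((W*W)*W)) = 2*(W²*(W²*W)) = 2*(W²*W³) = 2*W⁵)
c(-3)*p(C(-2)) = -6*(-4 - 2)⁵ = -6*(-6)⁵ = -6*(-7776) = -3*(-15552) = 46656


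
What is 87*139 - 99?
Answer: 11994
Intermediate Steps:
87*139 - 99 = 12093 - 99 = 11994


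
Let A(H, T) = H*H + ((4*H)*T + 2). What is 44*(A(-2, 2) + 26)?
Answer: 704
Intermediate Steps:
A(H, T) = 2 + H² + 4*H*T (A(H, T) = H² + (4*H*T + 2) = H² + (2 + 4*H*T) = 2 + H² + 4*H*T)
44*(A(-2, 2) + 26) = 44*((2 + (-2)² + 4*(-2)*2) + 26) = 44*((2 + 4 - 16) + 26) = 44*(-10 + 26) = 44*16 = 704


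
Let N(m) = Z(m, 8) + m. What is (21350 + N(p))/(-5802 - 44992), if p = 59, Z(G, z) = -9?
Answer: -10700/25397 ≈ -0.42131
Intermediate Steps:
N(m) = -9 + m
(21350 + N(p))/(-5802 - 44992) = (21350 + (-9 + 59))/(-5802 - 44992) = (21350 + 50)/(-50794) = 21400*(-1/50794) = -10700/25397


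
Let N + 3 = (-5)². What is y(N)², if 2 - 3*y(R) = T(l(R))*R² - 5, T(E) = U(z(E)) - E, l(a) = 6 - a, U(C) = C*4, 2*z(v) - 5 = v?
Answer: 8473921/9 ≈ 9.4155e+5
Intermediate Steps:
z(v) = 5/2 + v/2
U(C) = 4*C
T(E) = 10 + E (T(E) = 4*(5/2 + E/2) - E = (10 + 2*E) - E = 10 + E)
N = 22 (N = -3 + (-5)² = -3 + 25 = 22)
y(R) = 7/3 - R²*(16 - R)/3 (y(R) = ⅔ - ((10 + (6 - R))*R² - 5)/3 = ⅔ - ((16 - R)*R² - 5)/3 = ⅔ - (R²*(16 - R) - 5)/3 = ⅔ - (-5 + R²*(16 - R))/3 = ⅔ + (5/3 - R²*(16 - R)/3) = 7/3 - R²*(16 - R)/3)
y(N)² = (7/3 + (⅓)*22²*(-16 + 22))² = (7/3 + (⅓)*484*6)² = (7/3 + 968)² = (2911/3)² = 8473921/9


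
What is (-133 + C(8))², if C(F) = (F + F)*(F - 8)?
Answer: 17689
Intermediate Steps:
C(F) = 2*F*(-8 + F) (C(F) = (2*F)*(-8 + F) = 2*F*(-8 + F))
(-133 + C(8))² = (-133 + 2*8*(-8 + 8))² = (-133 + 2*8*0)² = (-133 + 0)² = (-133)² = 17689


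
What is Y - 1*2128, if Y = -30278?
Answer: -32406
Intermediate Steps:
Y - 1*2128 = -30278 - 1*2128 = -30278 - 2128 = -32406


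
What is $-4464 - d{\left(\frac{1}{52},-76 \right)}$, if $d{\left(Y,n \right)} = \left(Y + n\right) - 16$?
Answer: $- \frac{227345}{52} \approx -4372.0$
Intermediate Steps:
$d{\left(Y,n \right)} = -16 + Y + n$
$-4464 - d{\left(\frac{1}{52},-76 \right)} = -4464 - \left(-16 + \frac{1}{52} - 76\right) = -4464 - - \frac{4783}{52} = -4464 + \frac{4783}{52} = - \frac{227345}{52}$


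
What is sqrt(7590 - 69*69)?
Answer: sqrt(2829) ≈ 53.188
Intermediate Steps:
sqrt(7590 - 69*69) = sqrt(7590 - 4761) = sqrt(2829)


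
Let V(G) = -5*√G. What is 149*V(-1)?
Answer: -745*I ≈ -745.0*I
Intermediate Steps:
149*V(-1) = 149*(-5*I) = -745*I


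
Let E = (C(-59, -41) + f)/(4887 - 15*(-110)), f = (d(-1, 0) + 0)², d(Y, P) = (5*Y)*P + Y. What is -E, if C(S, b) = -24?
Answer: 23/6537 ≈ 0.0035184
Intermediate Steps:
d(Y, P) = Y + 5*P*Y (d(Y, P) = 5*P*Y + Y = Y + 5*P*Y)
f = 1 (f = (-(1 + 5*0) + 0)² = (-(1 + 0) + 0)² = (-1*1 + 0)² = (-1 + 0)² = (-1)² = 1)
E = -23/6537 (E = (-24 + 1)/(4887 - 15*(-110)) = -23/(4887 + 1650) = -23/6537 ≈ -0.0035184)
-E = -1*(-23/6537) = 23/6537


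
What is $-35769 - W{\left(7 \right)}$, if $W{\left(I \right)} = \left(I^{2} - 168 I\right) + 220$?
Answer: $-34862$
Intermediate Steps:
$W{\left(I \right)} = 220 + I^{2} - 168 I$
$-35769 - W{\left(7 \right)} = -35769 - \left(220 + 7^{2} - 1176\right) = -35769 - \left(220 + 49 - 1176\right) = -35769 - -907 = -35769 + 907 = -34862$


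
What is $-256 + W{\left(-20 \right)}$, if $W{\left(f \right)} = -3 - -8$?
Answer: $-251$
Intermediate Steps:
$W{\left(f \right)} = 5$ ($W{\left(f \right)} = -3 + 8 = 5$)
$-256 + W{\left(-20 \right)} = -256 + 5 = -251$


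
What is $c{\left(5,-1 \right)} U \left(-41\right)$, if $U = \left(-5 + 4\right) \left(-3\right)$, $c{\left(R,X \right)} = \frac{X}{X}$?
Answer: $-123$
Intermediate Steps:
$c{\left(R,X \right)} = 1$
$U = 3$ ($U = \left(-1\right) \left(-3\right) = 3$)
$c{\left(5,-1 \right)} U \left(-41\right) = 1 \cdot 3 \left(-41\right) = 3 \left(-41\right) = -123$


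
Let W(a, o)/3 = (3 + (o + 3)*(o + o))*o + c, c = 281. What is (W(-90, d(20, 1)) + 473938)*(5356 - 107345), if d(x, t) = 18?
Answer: -52602560563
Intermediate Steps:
W(a, o) = 843 + 3*o*(3 + 2*o*(3 + o)) (W(a, o) = 3*((3 + (o + 3)*(o + o))*o + 281) = 3*((3 + (3 + o)*(2*o))*o + 281) = 3*((3 + 2*o*(3 + o))*o + 281) = 3*(o*(3 + 2*o*(3 + o)) + 281) = 3*(281 + o*(3 + 2*o*(3 + o))) = 843 + 3*o*(3 + 2*o*(3 + o)))
(W(-90, d(20, 1)) + 473938)*(5356 - 107345) = ((843 + 6*18³ + 9*18 + 18*18²) + 473938)*(5356 - 107345) = ((843 + 6*5832 + 162 + 18*324) + 473938)*(-101989) = ((843 + 34992 + 162 + 5832) + 473938)*(-101989) = (41829 + 473938)*(-101989) = 515767*(-101989) = -52602560563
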